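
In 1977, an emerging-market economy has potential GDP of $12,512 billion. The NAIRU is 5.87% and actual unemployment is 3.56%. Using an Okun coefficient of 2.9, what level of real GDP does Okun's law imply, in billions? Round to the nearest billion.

$13,350 billion

Unemployment gap = 3.56 - 5.87 = -2.31 points, so the output gap is -2.9 × (-2.31) = 6.699%.
Actual GDP = 12512 × (1 + 6.699/100) = 12512 × 1.06699 ≈ 13350 billion.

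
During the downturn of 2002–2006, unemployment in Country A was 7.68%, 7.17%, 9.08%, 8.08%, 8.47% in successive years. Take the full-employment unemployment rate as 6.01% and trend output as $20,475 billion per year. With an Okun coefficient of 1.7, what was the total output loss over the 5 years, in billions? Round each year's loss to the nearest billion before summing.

$3,631 billion

Year 2002: gap = -1.7 × (7.68 - 6.01) = -2.839%, loss ≈ 20475 × 2.839/100 ≈ 581.
Year 2003: gap = -1.7 × (7.17 - 6.01) = -1.972%, loss ≈ 20475 × 1.972/100 ≈ 404.
Year 2004: gap = -1.7 × (9.08 - 6.01) = -5.219%, loss ≈ 20475 × 5.219/100 ≈ 1069.
Year 2005: gap = -1.7 × (8.08 - 6.01) = -3.519%, loss ≈ 20475 × 3.519/100 ≈ 721.
Year 2006: gap = -1.7 × (8.47 - 6.01) = -4.182%, loss ≈ 20475 × 4.182/100 ≈ 856.
Total lost output = 581 + 404 + 1069 + 721 + 856 = 3631 billion.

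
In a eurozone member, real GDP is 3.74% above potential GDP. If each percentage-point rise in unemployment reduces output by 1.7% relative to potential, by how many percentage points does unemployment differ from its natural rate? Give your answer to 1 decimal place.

-2.2 percentage points

Okun's law: output gap = -β × (u - u*), so u - u* = -(output gap)/β.
u - u* = -(3.74)/1.7 = -2.2 percentage points.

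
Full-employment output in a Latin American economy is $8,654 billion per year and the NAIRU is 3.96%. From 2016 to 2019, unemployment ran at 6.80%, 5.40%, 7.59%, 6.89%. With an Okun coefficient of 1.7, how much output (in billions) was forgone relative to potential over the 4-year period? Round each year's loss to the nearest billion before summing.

Year 2016: gap = -1.7 × (6.8 - 3.96) = -4.828%, loss ≈ 8654 × 4.828/100 ≈ 418.
Year 2017: gap = -1.7 × (5.4 - 3.96) = -2.448%, loss ≈ 8654 × 2.448/100 ≈ 212.
Year 2018: gap = -1.7 × (7.59 - 3.96) = -6.171%, loss ≈ 8654 × 6.171/100 ≈ 534.
Year 2019: gap = -1.7 × (6.89 - 3.96) = -4.981%, loss ≈ 8654 × 4.981/100 ≈ 431.
Total lost output = 418 + 212 + 534 + 431 = 1595 billion.

$1,595 billion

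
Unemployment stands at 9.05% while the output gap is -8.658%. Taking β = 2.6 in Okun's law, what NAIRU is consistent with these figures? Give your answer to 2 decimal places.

5.72%

From Okun's law, u - u* = -(output gap)/β = -(-8.658)/2.6 = 3.33 points.
So u* = 9.05 - 3.33 = 5.72%.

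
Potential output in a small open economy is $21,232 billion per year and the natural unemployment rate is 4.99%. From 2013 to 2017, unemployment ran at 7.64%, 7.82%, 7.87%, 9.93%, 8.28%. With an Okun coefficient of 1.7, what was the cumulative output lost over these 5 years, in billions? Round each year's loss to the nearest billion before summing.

Year 2013: gap = -1.7 × (7.64 - 4.99) = -4.505%, loss ≈ 21232 × 4.505/100 ≈ 957.
Year 2014: gap = -1.7 × (7.82 - 4.99) = -4.811%, loss ≈ 21232 × 4.811/100 ≈ 1021.
Year 2015: gap = -1.7 × (7.87 - 4.99) = -4.896%, loss ≈ 21232 × 4.896/100 ≈ 1040.
Year 2016: gap = -1.7 × (9.93 - 4.99) = -8.398%, loss ≈ 21232 × 8.398/100 ≈ 1783.
Year 2017: gap = -1.7 × (8.28 - 4.99) = -5.593%, loss ≈ 21232 × 5.593/100 ≈ 1188.
Total lost output = 957 + 1021 + 1040 + 1783 + 1188 = 5989 billion.

$5,989 billion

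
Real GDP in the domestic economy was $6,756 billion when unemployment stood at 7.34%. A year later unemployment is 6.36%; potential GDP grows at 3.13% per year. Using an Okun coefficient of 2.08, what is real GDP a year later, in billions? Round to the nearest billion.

$7,105 billion

Δu = 6.36 - 7.34 = -0.98 points.
Okun's law (growth form): g_Y = g_Y* - β × Δu = 3.13 - 2.08 × (-0.98) = 3.13 + 2.0384 = 5.1684%.
Real GDP in the next year = 6756 × (1 + 5.1684/100) = 6756 × 1.051684 ≈ 7105 billion.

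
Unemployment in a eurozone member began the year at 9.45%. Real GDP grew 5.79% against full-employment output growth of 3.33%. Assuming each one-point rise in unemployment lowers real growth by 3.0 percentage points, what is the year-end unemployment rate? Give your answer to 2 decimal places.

Growth-rate Okun's law: g_Y = g_Y* - β × Δu, so Δu = (g_Y* - g_Y)/β.
Δu = (3.33 - 5.79)/3.0 = -2.46/3.0 = -0.82 percentage points.
Year-end unemployment = 9.45 - 0.82 = 8.63%.

8.63%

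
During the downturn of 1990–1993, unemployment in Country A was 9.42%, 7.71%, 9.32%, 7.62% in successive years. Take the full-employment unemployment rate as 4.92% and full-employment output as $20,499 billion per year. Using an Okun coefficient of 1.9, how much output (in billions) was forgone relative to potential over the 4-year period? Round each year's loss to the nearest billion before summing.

$5,606 billion

Year 1990: gap = -1.9 × (9.42 - 4.92) = -8.55%, loss ≈ 20499 × 8.55/100 ≈ 1753.
Year 1991: gap = -1.9 × (7.71 - 4.92) = -5.301%, loss ≈ 20499 × 5.301/100 ≈ 1087.
Year 1992: gap = -1.9 × (9.32 - 4.92) = -8.36%, loss ≈ 20499 × 8.36/100 ≈ 1714.
Year 1993: gap = -1.9 × (7.62 - 4.92) = -5.13%, loss ≈ 20499 × 5.13/100 ≈ 1052.
Total lost output = 1753 + 1087 + 1714 + 1052 = 5606 billion.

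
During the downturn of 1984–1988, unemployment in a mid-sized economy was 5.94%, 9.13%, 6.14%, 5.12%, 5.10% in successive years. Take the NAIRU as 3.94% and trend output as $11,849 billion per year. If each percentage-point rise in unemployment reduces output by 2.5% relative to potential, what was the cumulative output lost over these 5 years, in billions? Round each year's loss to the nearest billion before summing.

$3,475 billion

Year 1984: gap = -2.5 × (5.94 - 3.94) = -5%, loss ≈ 11849 × 5/100 ≈ 592.
Year 1985: gap = -2.5 × (9.13 - 3.94) = -12.975%, loss ≈ 11849 × 12.975/100 ≈ 1537.
Year 1986: gap = -2.5 × (6.14 - 3.94) = -5.5%, loss ≈ 11849 × 5.5/100 ≈ 652.
Year 1987: gap = -2.5 × (5.12 - 3.94) = -2.95%, loss ≈ 11849 × 2.95/100 ≈ 350.
Year 1988: gap = -2.5 × (5.1 - 3.94) = -2.9%, loss ≈ 11849 × 2.9/100 ≈ 344.
Total lost output = 592 + 1537 + 652 + 350 + 344 = 3475 billion.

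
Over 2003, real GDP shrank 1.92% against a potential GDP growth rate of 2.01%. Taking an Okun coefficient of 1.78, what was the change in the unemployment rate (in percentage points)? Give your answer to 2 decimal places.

Growth-rate Okun's law: g_Y = g_Y* - β × Δu, so Δu = (g_Y* - g_Y)/β.
Δu = (2.01 + 1.92)/1.78 = 3.93/1.78 = 2.21 percentage points.

2.21 percentage points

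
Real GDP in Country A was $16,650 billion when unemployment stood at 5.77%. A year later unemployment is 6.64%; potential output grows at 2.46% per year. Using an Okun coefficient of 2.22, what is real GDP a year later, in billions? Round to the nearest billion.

$16,738 billion

Δu = 6.64 - 5.77 = 0.87 points.
Okun's law (growth form): g_Y = g_Y* - β × Δu = 2.46 - 2.22 × (0.87) = 2.46 - 1.9314 = 0.5286%.
Real GDP in the next year = 16650 × (1 + 0.5286/100) = 16650 × 1.005286 ≈ 16738 billion.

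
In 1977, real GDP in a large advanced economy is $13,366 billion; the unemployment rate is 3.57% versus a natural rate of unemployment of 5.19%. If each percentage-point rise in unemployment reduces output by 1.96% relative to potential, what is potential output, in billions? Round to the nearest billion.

$12,955 billion

Unemployment gap = 3.57 - 5.19 = -1.62 points, so output gap = -1.96 × (-1.62) = 3.1752%.
Since Y = Y* × (1 + gap/100), Y* = 13366/1.031752 ≈ 12955 billion.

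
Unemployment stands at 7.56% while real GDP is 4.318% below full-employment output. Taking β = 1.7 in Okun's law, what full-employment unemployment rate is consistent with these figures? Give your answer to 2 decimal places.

From Okun's law, u - u* = -(output gap)/β = -(-4.318)/1.7 = 2.54 points.
So u* = 7.56 - 2.54 = 5.02%.

5.02%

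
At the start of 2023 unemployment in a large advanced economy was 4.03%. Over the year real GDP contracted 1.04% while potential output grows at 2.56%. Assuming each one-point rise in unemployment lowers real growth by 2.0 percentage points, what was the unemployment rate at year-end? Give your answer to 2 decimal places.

5.83%

Growth-rate Okun's law: g_Y = g_Y* - β × Δu, so Δu = (g_Y* - g_Y)/β.
Δu = (2.56 + 1.04)/2.0 = 3.6/2.0 = 1.80 percentage points.
Year-end unemployment = 4.03 + 1.8 = 5.83%.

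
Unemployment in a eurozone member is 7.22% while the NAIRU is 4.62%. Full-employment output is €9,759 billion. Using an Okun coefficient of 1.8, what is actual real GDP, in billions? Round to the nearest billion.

€9,302 billion

Unemployment gap = 7.22 - 4.62 = 2.6 points, so the output gap is -1.8 × 2.6 = -4.68%.
Actual GDP = 9759 × (1 - 4.68/100) = 9759 × 0.9532 ≈ 9302 billion.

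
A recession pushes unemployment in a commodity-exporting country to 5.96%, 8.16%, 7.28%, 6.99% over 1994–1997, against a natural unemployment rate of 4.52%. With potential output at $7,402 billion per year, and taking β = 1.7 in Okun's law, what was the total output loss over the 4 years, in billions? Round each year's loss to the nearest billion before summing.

Year 1994: gap = -1.7 × (5.96 - 4.52) = -2.448%, loss ≈ 7402 × 2.448/100 ≈ 181.
Year 1995: gap = -1.7 × (8.16 - 4.52) = -6.188%, loss ≈ 7402 × 6.188/100 ≈ 458.
Year 1996: gap = -1.7 × (7.28 - 4.52) = -4.692%, loss ≈ 7402 × 4.692/100 ≈ 347.
Year 1997: gap = -1.7 × (6.99 - 4.52) = -4.199%, loss ≈ 7402 × 4.199/100 ≈ 311.
Total lost output = 181 + 458 + 347 + 311 = 1297 billion.

$1,297 billion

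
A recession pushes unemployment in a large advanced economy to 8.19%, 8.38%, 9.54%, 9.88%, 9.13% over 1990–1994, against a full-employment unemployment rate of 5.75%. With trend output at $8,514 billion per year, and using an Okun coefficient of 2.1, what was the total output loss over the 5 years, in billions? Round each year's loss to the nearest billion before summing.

$2,926 billion

Year 1990: gap = -2.1 × (8.19 - 5.75) = -5.124%, loss ≈ 8514 × 5.124/100 ≈ 436.
Year 1991: gap = -2.1 × (8.38 - 5.75) = -5.523%, loss ≈ 8514 × 5.523/100 ≈ 470.
Year 1992: gap = -2.1 × (9.54 - 5.75) = -7.959%, loss ≈ 8514 × 7.959/100 ≈ 678.
Year 1993: gap = -2.1 × (9.88 - 5.75) = -8.673%, loss ≈ 8514 × 8.673/100 ≈ 738.
Year 1994: gap = -2.1 × (9.13 - 5.75) = -7.098%, loss ≈ 8514 × 7.098/100 ≈ 604.
Total lost output = 436 + 470 + 678 + 738 + 604 = 2926 billion.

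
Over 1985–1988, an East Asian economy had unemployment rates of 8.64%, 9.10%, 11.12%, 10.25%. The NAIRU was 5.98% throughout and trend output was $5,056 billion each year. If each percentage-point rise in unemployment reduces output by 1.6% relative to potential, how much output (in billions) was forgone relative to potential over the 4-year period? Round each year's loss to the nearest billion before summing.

$1,228 billion

Year 1985: gap = -1.6 × (8.64 - 5.98) = -4.256%, loss ≈ 5056 × 4.256/100 ≈ 215.
Year 1986: gap = -1.6 × (9.1 - 5.98) = -4.992%, loss ≈ 5056 × 4.992/100 ≈ 252.
Year 1987: gap = -1.6 × (11.12 - 5.98) = -8.224%, loss ≈ 5056 × 8.224/100 ≈ 416.
Year 1988: gap = -1.6 × (10.25 - 5.98) = -6.832%, loss ≈ 5056 × 6.832/100 ≈ 345.
Total lost output = 215 + 252 + 416 + 345 = 1228 billion.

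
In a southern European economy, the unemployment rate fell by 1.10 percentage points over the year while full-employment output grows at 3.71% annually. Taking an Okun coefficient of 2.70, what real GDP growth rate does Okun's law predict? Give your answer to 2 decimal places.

6.68%

Growth-rate Okun's law: g_Y = g_Y* - β × Δu.
g_Y = 3.71 - 2.70 × (-1.10) = 3.71 + 2.97 = 6.68%, i.e. 6.68% to 2 d.p.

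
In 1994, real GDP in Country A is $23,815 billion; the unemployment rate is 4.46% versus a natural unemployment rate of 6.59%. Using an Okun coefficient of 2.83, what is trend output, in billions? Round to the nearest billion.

Unemployment gap = 4.46 - 6.59 = -2.13 points, so output gap = -2.83 × (-2.13) = 6.0279%.
Since Y = Y* × (1 + gap/100), Y* = 23815/1.060279 ≈ 22461 billion.

$22,461 billion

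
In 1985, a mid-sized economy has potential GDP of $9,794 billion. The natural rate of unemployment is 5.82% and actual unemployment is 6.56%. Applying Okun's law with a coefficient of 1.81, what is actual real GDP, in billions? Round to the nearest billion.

$9,663 billion

Unemployment gap = 6.56 - 5.82 = 0.74 points, so the output gap is -1.81 × 0.74 = -1.3394%.
Actual GDP = 9794 × (1 - 1.3394/100) = 9794 × 0.986606 ≈ 9663 billion.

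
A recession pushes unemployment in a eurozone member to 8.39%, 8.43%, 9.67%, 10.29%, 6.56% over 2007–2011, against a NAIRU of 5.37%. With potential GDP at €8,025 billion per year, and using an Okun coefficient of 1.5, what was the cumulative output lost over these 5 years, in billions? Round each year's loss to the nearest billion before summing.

Year 2007: gap = -1.5 × (8.39 - 5.37) = -4.53%, loss ≈ 8025 × 4.53/100 ≈ 364.
Year 2008: gap = -1.5 × (8.43 - 5.37) = -4.59%, loss ≈ 8025 × 4.59/100 ≈ 368.
Year 2009: gap = -1.5 × (9.67 - 5.37) = -6.45%, loss ≈ 8025 × 6.45/100 ≈ 518.
Year 2010: gap = -1.5 × (10.29 - 5.37) = -7.38%, loss ≈ 8025 × 7.38/100 ≈ 592.
Year 2011: gap = -1.5 × (6.56 - 5.37) = -1.785%, loss ≈ 8025 × 1.785/100 ≈ 143.
Total lost output = 364 + 368 + 518 + 592 + 143 = 1985 billion.

€1,985 billion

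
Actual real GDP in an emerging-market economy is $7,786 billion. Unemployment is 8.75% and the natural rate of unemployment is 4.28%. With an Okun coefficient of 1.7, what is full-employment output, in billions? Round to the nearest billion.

Unemployment gap = 8.75 - 4.28 = 4.47 points, so output gap = -1.7 × 4.47 = -7.599%.
Since Y = Y* × (1 + gap/100), Y* = 7786/0.92401 ≈ 8426 billion.

$8,426 billion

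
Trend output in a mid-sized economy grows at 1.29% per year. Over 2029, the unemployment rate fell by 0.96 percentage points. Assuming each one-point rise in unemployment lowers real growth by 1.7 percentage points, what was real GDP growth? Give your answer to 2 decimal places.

Growth-rate Okun's law: g_Y = g_Y* - β × Δu.
g_Y = 1.29 - 1.7 × (-0.96) = 1.29 + 1.632 = 2.922%, i.e. 2.92% to 2 d.p.

2.92%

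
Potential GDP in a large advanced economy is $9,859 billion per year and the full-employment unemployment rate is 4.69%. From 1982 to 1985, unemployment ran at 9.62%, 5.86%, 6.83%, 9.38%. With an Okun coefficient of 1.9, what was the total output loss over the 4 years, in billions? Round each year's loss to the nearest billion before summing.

Year 1982: gap = -1.9 × (9.62 - 4.69) = -9.367%, loss ≈ 9859 × 9.367/100 ≈ 923.
Year 1983: gap = -1.9 × (5.86 - 4.69) = -2.223%, loss ≈ 9859 × 2.223/100 ≈ 219.
Year 1984: gap = -1.9 × (6.83 - 4.69) = -4.066%, loss ≈ 9859 × 4.066/100 ≈ 401.
Year 1985: gap = -1.9 × (9.38 - 4.69) = -8.911%, loss ≈ 9859 × 8.911/100 ≈ 879.
Total lost output = 923 + 219 + 401 + 879 = 2422 billion.

$2,422 billion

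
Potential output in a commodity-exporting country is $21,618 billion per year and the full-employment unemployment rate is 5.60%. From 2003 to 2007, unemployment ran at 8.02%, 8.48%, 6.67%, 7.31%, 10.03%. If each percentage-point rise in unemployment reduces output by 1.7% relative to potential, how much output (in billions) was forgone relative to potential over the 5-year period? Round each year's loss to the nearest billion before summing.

Year 2003: gap = -1.7 × (8.02 - 5.6) = -4.114%, loss ≈ 21618 × 4.114/100 ≈ 889.
Year 2004: gap = -1.7 × (8.48 - 5.6) = -4.896%, loss ≈ 21618 × 4.896/100 ≈ 1058.
Year 2005: gap = -1.7 × (6.67 - 5.6) = -1.819%, loss ≈ 21618 × 1.819/100 ≈ 393.
Year 2006: gap = -1.7 × (7.31 - 5.6) = -2.907%, loss ≈ 21618 × 2.907/100 ≈ 628.
Year 2007: gap = -1.7 × (10.03 - 5.6) = -7.531%, loss ≈ 21618 × 7.531/100 ≈ 1628.
Total lost output = 889 + 1058 + 393 + 628 + 1628 = 4596 billion.

$4,596 billion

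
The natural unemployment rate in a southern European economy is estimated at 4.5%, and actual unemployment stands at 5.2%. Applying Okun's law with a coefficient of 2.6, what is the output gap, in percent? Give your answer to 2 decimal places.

-1.82%

The unemployment gap is 5.2 - 4.5 = 0.7 percentage points.
Okun's law gives an output gap of -2.6 × 0.7 = -1.82%, i.e. 1.82% below potential.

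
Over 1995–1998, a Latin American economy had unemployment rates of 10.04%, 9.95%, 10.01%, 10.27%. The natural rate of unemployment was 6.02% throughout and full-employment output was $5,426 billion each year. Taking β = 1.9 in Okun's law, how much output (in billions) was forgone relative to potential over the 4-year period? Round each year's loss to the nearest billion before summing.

$1,668 billion

Year 1995: gap = -1.9 × (10.04 - 6.02) = -7.638%, loss ≈ 5426 × 7.638/100 ≈ 414.
Year 1996: gap = -1.9 × (9.95 - 6.02) = -7.467%, loss ≈ 5426 × 7.467/100 ≈ 405.
Year 1997: gap = -1.9 × (10.01 - 6.02) = -7.581%, loss ≈ 5426 × 7.581/100 ≈ 411.
Year 1998: gap = -1.9 × (10.27 - 6.02) = -8.075%, loss ≈ 5426 × 8.075/100 ≈ 438.
Total lost output = 414 + 405 + 411 + 438 = 1668 billion.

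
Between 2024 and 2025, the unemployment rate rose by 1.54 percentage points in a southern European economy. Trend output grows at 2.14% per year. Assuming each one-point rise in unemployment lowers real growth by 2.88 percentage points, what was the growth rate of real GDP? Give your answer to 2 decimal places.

-2.30%

Growth-rate Okun's law: g_Y = g_Y* - β × Δu.
g_Y = 2.14 - 2.88 × (1.54) = 2.14 - 4.4352 = -2.2952%, i.e. -2.30% to 2 d.p.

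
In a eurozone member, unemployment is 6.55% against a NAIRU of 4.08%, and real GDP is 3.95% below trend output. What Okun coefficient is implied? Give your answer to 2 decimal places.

Okun's law: output gap = -β × (u - u*).
-3.95 = -β × (6.55 - 4.08) = -β × 2.47, so β = 3.95/2.47 = 1.60.

β ≈ 1.60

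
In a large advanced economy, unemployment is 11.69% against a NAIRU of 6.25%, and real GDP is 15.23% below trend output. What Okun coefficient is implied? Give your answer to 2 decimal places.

β ≈ 2.80

Okun's law: output gap = -β × (u - u*).
-15.23 = -β × (11.69 - 6.25) = -β × 5.44, so β = 15.23/5.44 = 2.80.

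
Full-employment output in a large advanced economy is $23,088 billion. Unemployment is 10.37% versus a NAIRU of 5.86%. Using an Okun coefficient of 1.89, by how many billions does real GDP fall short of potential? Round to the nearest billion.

$1,968 billion

Output gap = -1.89 × (10.37 - 5.86) = -1.89 × 4.51 = -8.5239%.
Actual GDP ≈ 23088 × 0.914761 ≈ 21120 billion, so the shortfall is 23088 - 21120 = 1968 billion.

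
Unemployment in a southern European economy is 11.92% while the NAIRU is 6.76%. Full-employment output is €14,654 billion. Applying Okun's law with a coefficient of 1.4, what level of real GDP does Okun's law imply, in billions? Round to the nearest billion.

€13,595 billion

Unemployment gap = 11.92 - 6.76 = 5.16 points, so the output gap is -1.4 × 5.16 = -7.224%.
Actual GDP = 14654 × (1 - 7.224/100) = 14654 × 0.92776 ≈ 13595 billion.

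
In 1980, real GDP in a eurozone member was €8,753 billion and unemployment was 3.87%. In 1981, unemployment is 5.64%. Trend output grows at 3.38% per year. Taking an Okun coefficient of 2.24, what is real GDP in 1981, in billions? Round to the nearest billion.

€8,702 billion

Δu = 5.64 - 3.87 = 1.77 points.
Okun's law (growth form): g_Y = g_Y* - β × Δu = 3.38 - 2.24 × (1.77) = 3.38 - 3.9648 = -0.5848%.
Real GDP in the next year = 8753 × (1 - 0.5848/100) = 8753 × 0.994152 ≈ 8702 billion.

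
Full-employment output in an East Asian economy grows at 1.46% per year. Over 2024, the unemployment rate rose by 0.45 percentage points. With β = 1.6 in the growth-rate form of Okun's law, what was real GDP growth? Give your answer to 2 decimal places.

0.74%

Growth-rate Okun's law: g_Y = g_Y* - β × Δu.
g_Y = 1.46 - 1.6 × (0.45) = 1.46 - 0.72 = 0.74%, i.e. 0.74% to 2 d.p.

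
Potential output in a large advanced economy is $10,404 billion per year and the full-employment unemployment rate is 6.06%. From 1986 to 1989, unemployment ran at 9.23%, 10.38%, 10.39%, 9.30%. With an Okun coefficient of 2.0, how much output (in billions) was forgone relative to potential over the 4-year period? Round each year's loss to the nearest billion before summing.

Year 1986: gap = -2.0 × (9.23 - 6.06) = -6.34%, loss ≈ 10404 × 6.34/100 ≈ 660.
Year 1987: gap = -2.0 × (10.38 - 6.06) = -8.64%, loss ≈ 10404 × 8.64/100 ≈ 899.
Year 1988: gap = -2.0 × (10.39 - 6.06) = -8.66%, loss ≈ 10404 × 8.66/100 ≈ 901.
Year 1989: gap = -2.0 × (9.3 - 6.06) = -6.48%, loss ≈ 10404 × 6.48/100 ≈ 674.
Total lost output = 660 + 899 + 901 + 674 = 3134 billion.

$3,134 billion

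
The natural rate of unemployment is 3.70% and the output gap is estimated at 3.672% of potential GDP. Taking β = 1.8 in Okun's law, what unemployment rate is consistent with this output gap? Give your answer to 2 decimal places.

1.66%

From Okun's law, u - u* = -(output gap)/β = -(3.672)/1.8 = -2.04 points.
So u = 3.7 - 2.04 = 1.66%.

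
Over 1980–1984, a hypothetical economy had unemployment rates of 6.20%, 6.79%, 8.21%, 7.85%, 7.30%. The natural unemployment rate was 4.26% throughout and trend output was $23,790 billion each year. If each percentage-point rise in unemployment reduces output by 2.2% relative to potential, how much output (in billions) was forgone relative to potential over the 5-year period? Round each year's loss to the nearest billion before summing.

Year 1980: gap = -2.2 × (6.2 - 4.26) = -4.268%, loss ≈ 23790 × 4.268/100 ≈ 1015.
Year 1981: gap = -2.2 × (6.79 - 4.26) = -5.566%, loss ≈ 23790 × 5.566/100 ≈ 1324.
Year 1982: gap = -2.2 × (8.21 - 4.26) = -8.69%, loss ≈ 23790 × 8.69/100 ≈ 2067.
Year 1983: gap = -2.2 × (7.85 - 4.26) = -7.898%, loss ≈ 23790 × 7.898/100 ≈ 1879.
Year 1984: gap = -2.2 × (7.3 - 4.26) = -6.688%, loss ≈ 23790 × 6.688/100 ≈ 1591.
Total lost output = 1015 + 1324 + 2067 + 1879 + 1591 = 7876 billion.

$7,876 billion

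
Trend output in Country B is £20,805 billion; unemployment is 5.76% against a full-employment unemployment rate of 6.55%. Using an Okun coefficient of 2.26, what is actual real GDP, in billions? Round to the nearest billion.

£21,176 billion

Unemployment gap = 5.76 - 6.55 = -0.79 points, so the output gap is -2.26 × (-0.79) = 1.7854%.
Actual GDP = 20805 × (1 + 1.7854/100) = 20805 × 1.017854 ≈ 21176 billion.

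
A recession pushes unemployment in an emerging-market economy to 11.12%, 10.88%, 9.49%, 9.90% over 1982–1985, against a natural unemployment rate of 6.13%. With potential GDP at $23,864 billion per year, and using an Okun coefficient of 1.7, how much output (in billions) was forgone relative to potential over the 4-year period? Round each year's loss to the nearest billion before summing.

$6,843 billion

Year 1982: gap = -1.7 × (11.12 - 6.13) = -8.483%, loss ≈ 23864 × 8.483/100 ≈ 2024.
Year 1983: gap = -1.7 × (10.88 - 6.13) = -8.075%, loss ≈ 23864 × 8.075/100 ≈ 1927.
Year 1984: gap = -1.7 × (9.49 - 6.13) = -5.712%, loss ≈ 23864 × 5.712/100 ≈ 1363.
Year 1985: gap = -1.7 × (9.9 - 6.13) = -6.409%, loss ≈ 23864 × 6.409/100 ≈ 1529.
Total lost output = 2024 + 1927 + 1363 + 1529 = 6843 billion.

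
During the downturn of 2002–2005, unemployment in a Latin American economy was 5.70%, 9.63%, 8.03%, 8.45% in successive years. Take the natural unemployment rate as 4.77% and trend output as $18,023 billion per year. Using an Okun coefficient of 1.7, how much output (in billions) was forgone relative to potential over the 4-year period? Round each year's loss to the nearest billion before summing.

$3,901 billion

Year 2002: gap = -1.7 × (5.7 - 4.77) = -1.581%, loss ≈ 18023 × 1.581/100 ≈ 285.
Year 2003: gap = -1.7 × (9.63 - 4.77) = -8.262%, loss ≈ 18023 × 8.262/100 ≈ 1489.
Year 2004: gap = -1.7 × (8.03 - 4.77) = -5.542%, loss ≈ 18023 × 5.542/100 ≈ 999.
Year 2005: gap = -1.7 × (8.45 - 4.77) = -6.256%, loss ≈ 18023 × 6.256/100 ≈ 1128.
Total lost output = 285 + 1489 + 999 + 1128 = 3901 billion.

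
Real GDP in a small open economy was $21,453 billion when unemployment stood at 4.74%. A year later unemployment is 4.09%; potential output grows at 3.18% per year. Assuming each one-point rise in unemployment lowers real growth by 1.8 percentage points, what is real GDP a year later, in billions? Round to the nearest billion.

$22,386 billion

Δu = 4.09 - 4.74 = -0.65 points.
Okun's law (growth form): g_Y = g_Y* - β × Δu = 3.18 - 1.8 × (-0.65) = 3.18 + 1.17 = 4.35%.
Real GDP in the next year = 21453 × (1 + 4.35/100) = 21453 × 1.0435 ≈ 22386 billion.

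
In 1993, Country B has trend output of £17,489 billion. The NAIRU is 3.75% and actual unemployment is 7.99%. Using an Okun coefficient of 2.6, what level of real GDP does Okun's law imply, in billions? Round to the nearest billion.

Unemployment gap = 7.99 - 3.75 = 4.24 points, so the output gap is -2.6 × 4.24 = -11.024%.
Actual GDP = 17489 × (1 - 11.024/100) = 17489 × 0.88976 ≈ 15561 billion.

£15,561 billion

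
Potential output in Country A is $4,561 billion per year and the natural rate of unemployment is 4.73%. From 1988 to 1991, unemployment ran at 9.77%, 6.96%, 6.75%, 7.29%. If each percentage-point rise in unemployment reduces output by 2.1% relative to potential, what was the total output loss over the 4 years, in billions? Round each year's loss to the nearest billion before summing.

Year 1988: gap = -2.1 × (9.77 - 4.73) = -10.584%, loss ≈ 4561 × 10.584/100 ≈ 483.
Year 1989: gap = -2.1 × (6.96 - 4.73) = -4.683%, loss ≈ 4561 × 4.683/100 ≈ 214.
Year 1990: gap = -2.1 × (6.75 - 4.73) = -4.242%, loss ≈ 4561 × 4.242/100 ≈ 193.
Year 1991: gap = -2.1 × (7.29 - 4.73) = -5.376%, loss ≈ 4561 × 5.376/100 ≈ 245.
Total lost output = 483 + 214 + 193 + 245 = 1135 billion.

$1,135 billion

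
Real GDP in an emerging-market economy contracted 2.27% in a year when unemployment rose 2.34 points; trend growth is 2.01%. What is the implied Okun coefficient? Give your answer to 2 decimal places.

Growth form: g_Y = g_Y* - β × Δu, so β = (g_Y* - g_Y)/Δu.
β = (2.01 + 2.27)/2.34 = 4.28/2.34 = 1.83.

β ≈ 1.83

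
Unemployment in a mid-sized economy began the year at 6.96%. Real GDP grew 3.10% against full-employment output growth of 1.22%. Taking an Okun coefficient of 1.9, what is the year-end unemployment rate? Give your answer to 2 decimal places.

Growth-rate Okun's law: g_Y = g_Y* - β × Δu, so Δu = (g_Y* - g_Y)/β.
Δu = (1.22 - 3.1)/1.9 = -1.88/1.9 = -0.99 percentage points.
Year-end unemployment = 6.96 - 0.99 = 5.97%.

5.97%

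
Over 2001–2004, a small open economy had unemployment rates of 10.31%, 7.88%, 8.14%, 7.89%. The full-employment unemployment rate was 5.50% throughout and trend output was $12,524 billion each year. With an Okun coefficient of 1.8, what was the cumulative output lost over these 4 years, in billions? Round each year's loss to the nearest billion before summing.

$2,755 billion

Year 2001: gap = -1.8 × (10.31 - 5.5) = -8.658%, loss ≈ 12524 × 8.658/100 ≈ 1084.
Year 2002: gap = -1.8 × (7.88 - 5.5) = -4.284%, loss ≈ 12524 × 4.284/100 ≈ 537.
Year 2003: gap = -1.8 × (8.14 - 5.5) = -4.752%, loss ≈ 12524 × 4.752/100 ≈ 595.
Year 2004: gap = -1.8 × (7.89 - 5.5) = -4.302%, loss ≈ 12524 × 4.302/100 ≈ 539.
Total lost output = 1084 + 537 + 595 + 539 = 2755 billion.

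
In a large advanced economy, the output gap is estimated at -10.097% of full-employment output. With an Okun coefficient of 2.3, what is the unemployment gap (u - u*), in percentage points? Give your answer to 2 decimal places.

4.39 percentage points

Okun's law: output gap = -β × (u - u*), so u - u* = -(output gap)/β.
u - u* = -(-10.097)/2.3 = 4.39 percentage points.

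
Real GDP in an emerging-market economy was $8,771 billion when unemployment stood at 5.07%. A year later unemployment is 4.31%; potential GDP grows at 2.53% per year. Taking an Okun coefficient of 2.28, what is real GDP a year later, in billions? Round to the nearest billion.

Δu = 4.31 - 5.07 = -0.76 points.
Okun's law (growth form): g_Y = g_Y* - β × Δu = 2.53 - 2.28 × (-0.76) = 2.53 + 1.7328 = 4.2628%.
Real GDP in the next year = 8771 × (1 + 4.2628/100) = 8771 × 1.042628 ≈ 9145 billion.

$9,145 billion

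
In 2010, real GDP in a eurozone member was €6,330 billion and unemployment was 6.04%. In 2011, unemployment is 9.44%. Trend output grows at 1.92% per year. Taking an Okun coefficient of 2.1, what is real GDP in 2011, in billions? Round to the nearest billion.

€6,000 billion

Δu = 9.44 - 6.04 = 3.4 points.
Okun's law (growth form): g_Y = g_Y* - β × Δu = 1.92 - 2.1 × (3.40) = 1.92 - 7.14 = -5.22%.
Real GDP in the next year = 6330 × (1 - 5.22/100) = 6330 × 0.9478 ≈ 6000 billion.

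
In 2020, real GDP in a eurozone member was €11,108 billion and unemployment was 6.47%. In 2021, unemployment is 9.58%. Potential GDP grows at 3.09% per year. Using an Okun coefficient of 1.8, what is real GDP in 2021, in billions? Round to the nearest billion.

Δu = 9.58 - 6.47 = 3.11 points.
Okun's law (growth form): g_Y = g_Y* - β × Δu = 3.09 - 1.8 × (3.11) = 3.09 - 5.598 = -2.508%.
Real GDP in the next year = 11108 × (1 - 2.508/100) = 11108 × 0.97492 ≈ 10829 billion.

€10,829 billion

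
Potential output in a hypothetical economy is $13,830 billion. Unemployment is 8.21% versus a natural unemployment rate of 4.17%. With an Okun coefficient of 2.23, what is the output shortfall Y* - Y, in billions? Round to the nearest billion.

$1,246 billion

Output gap = -2.23 × (8.21 - 4.17) = -2.23 × 4.04 = -9.0092%.
Actual GDP ≈ 13830 × 0.909908 ≈ 12584 billion, so the shortfall is 13830 - 12584 = 1246 billion.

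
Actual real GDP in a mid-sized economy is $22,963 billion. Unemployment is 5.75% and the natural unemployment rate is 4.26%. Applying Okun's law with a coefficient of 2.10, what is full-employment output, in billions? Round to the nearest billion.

$23,705 billion

Unemployment gap = 5.75 - 4.26 = 1.49 points, so output gap = -2.1 × 1.49 = -3.129%.
Since Y = Y* × (1 + gap/100), Y* = 22963/0.96871 ≈ 23705 billion.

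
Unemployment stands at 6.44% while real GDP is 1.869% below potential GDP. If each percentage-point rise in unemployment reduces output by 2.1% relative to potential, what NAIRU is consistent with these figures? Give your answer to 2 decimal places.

From Okun's law, u - u* = -(output gap)/β = -(-1.869)/2.1 = 0.89 points.
So u* = 6.44 - 0.89 = 5.55%.

5.55%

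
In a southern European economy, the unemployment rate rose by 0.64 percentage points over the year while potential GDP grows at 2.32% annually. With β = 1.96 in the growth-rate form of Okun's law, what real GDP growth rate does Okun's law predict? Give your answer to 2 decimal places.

1.07%

Growth-rate Okun's law: g_Y = g_Y* - β × Δu.
g_Y = 2.32 - 1.96 × (0.64) = 2.32 - 1.2544 = 1.0656%, i.e. 1.07% to 2 d.p.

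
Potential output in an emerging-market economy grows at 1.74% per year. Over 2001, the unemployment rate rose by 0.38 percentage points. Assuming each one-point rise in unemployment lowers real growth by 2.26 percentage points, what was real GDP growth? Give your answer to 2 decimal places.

Growth-rate Okun's law: g_Y = g_Y* - β × Δu.
g_Y = 1.74 - 2.26 × (0.38) = 1.74 - 0.8588 = 0.8812%, i.e. 0.88% to 2 d.p.

0.88%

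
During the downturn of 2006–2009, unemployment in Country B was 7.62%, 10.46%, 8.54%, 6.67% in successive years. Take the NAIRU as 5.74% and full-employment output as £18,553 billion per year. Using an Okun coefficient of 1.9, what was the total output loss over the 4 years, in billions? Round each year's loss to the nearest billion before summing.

Year 2006: gap = -1.9 × (7.62 - 5.74) = -3.572%, loss ≈ 18553 × 3.572/100 ≈ 663.
Year 2007: gap = -1.9 × (10.46 - 5.74) = -8.968%, loss ≈ 18553 × 8.968/100 ≈ 1664.
Year 2008: gap = -1.9 × (8.54 - 5.74) = -5.32%, loss ≈ 18553 × 5.32/100 ≈ 987.
Year 2009: gap = -1.9 × (6.67 - 5.74) = -1.767%, loss ≈ 18553 × 1.767/100 ≈ 328.
Total lost output = 663 + 1664 + 987 + 328 = 3642 billion.

£3,642 billion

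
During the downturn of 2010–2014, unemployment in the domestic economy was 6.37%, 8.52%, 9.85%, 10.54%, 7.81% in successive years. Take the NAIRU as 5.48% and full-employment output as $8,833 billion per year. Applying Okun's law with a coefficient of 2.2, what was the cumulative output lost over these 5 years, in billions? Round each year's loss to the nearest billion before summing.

$3,049 billion

Year 2010: gap = -2.2 × (6.37 - 5.48) = -1.958%, loss ≈ 8833 × 1.958/100 ≈ 173.
Year 2011: gap = -2.2 × (8.52 - 5.48) = -6.688%, loss ≈ 8833 × 6.688/100 ≈ 591.
Year 2012: gap = -2.2 × (9.85 - 5.48) = -9.614%, loss ≈ 8833 × 9.614/100 ≈ 849.
Year 2013: gap = -2.2 × (10.54 - 5.48) = -11.132%, loss ≈ 8833 × 11.132/100 ≈ 983.
Year 2014: gap = -2.2 × (7.81 - 5.48) = -5.126%, loss ≈ 8833 × 5.126/100 ≈ 453.
Total lost output = 173 + 591 + 849 + 983 + 453 = 3049 billion.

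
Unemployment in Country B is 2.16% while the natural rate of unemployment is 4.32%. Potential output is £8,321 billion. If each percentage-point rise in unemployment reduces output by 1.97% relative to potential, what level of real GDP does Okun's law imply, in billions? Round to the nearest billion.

Unemployment gap = 2.16 - 4.32 = -2.16 points, so the output gap is -1.97 × (-2.16) = 4.2552%.
Actual GDP = 8321 × (1 + 4.2552/100) = 8321 × 1.042552 ≈ 8675 billion.

£8,675 billion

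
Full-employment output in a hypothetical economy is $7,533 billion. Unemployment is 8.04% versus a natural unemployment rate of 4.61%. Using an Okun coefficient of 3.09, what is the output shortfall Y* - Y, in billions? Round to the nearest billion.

$798 billion

Output gap = -3.09 × (8.04 - 4.61) = -3.09 × 3.43 = -10.5987%.
Actual GDP ≈ 7533 × 0.894013 ≈ 6735 billion, so the shortfall is 7533 - 6735 = 798 billion.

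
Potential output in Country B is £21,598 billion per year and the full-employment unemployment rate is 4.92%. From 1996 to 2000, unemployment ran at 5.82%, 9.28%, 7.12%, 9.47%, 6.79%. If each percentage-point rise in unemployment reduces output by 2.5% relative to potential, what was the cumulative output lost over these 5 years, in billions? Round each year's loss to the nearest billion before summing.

Year 1996: gap = -2.5 × (5.82 - 4.92) = -2.25%, loss ≈ 21598 × 2.25/100 ≈ 486.
Year 1997: gap = -2.5 × (9.28 - 4.92) = -10.9%, loss ≈ 21598 × 10.9/100 ≈ 2354.
Year 1998: gap = -2.5 × (7.12 - 4.92) = -5.5%, loss ≈ 21598 × 5.5/100 ≈ 1188.
Year 1999: gap = -2.5 × (9.47 - 4.92) = -11.375%, loss ≈ 21598 × 11.375/100 ≈ 2457.
Year 2000: gap = -2.5 × (6.79 - 4.92) = -4.675%, loss ≈ 21598 × 4.675/100 ≈ 1010.
Total lost output = 486 + 2354 + 1188 + 2457 + 1010 = 7495 billion.

£7,495 billion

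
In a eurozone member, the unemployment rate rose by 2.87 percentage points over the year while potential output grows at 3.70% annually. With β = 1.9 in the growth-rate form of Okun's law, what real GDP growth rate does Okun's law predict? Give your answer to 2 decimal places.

Growth-rate Okun's law: g_Y = g_Y* - β × Δu.
g_Y = 3.70 - 1.9 × (2.87) = 3.7 - 5.453 = -1.753%, i.e. -1.75% to 2 d.p.

-1.75%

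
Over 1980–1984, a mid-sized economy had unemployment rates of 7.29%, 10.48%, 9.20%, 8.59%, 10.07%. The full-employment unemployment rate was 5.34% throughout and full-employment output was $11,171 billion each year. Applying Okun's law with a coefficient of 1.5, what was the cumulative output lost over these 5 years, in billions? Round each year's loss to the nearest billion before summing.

Year 1980: gap = -1.5 × (7.29 - 5.34) = -2.925%, loss ≈ 11171 × 2.925/100 ≈ 327.
Year 1981: gap = -1.5 × (10.48 - 5.34) = -7.71%, loss ≈ 11171 × 7.71/100 ≈ 861.
Year 1982: gap = -1.5 × (9.2 - 5.34) = -5.79%, loss ≈ 11171 × 5.79/100 ≈ 647.
Year 1983: gap = -1.5 × (8.59 - 5.34) = -4.875%, loss ≈ 11171 × 4.875/100 ≈ 545.
Year 1984: gap = -1.5 × (10.07 - 5.34) = -7.095%, loss ≈ 11171 × 7.095/100 ≈ 793.
Total lost output = 327 + 861 + 647 + 545 + 793 = 3173 billion.

$3,173 billion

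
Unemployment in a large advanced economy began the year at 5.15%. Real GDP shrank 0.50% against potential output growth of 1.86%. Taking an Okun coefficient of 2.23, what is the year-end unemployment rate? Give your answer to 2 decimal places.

Growth-rate Okun's law: g_Y = g_Y* - β × Δu, so Δu = (g_Y* - g_Y)/β.
Δu = (1.86 + 0.5)/2.23 = 2.36/2.23 = 1.06 percentage points.
Year-end unemployment = 5.15 + 1.06 = 6.21%.

6.21%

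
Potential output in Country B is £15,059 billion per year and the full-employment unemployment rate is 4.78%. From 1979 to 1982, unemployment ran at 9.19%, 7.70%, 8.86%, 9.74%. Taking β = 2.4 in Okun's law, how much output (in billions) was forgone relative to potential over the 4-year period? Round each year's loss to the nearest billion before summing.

Year 1979: gap = -2.4 × (9.19 - 4.78) = -10.584%, loss ≈ 15059 × 10.584/100 ≈ 1594.
Year 1980: gap = -2.4 × (7.7 - 4.78) = -7.008%, loss ≈ 15059 × 7.008/100 ≈ 1055.
Year 1981: gap = -2.4 × (8.86 - 4.78) = -9.792%, loss ≈ 15059 × 9.792/100 ≈ 1475.
Year 1982: gap = -2.4 × (9.74 - 4.78) = -11.904%, loss ≈ 15059 × 11.904/100 ≈ 1793.
Total lost output = 1594 + 1055 + 1475 + 1793 = 5917 billion.

£5,917 billion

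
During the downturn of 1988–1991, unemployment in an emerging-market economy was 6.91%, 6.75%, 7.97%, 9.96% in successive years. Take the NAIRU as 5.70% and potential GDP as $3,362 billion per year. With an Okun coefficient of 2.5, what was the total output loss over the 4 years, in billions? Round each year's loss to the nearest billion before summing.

Year 1988: gap = -2.5 × (6.91 - 5.7) = -3.025%, loss ≈ 3362 × 3.025/100 ≈ 102.
Year 1989: gap = -2.5 × (6.75 - 5.7) = -2.625%, loss ≈ 3362 × 2.625/100 ≈ 88.
Year 1990: gap = -2.5 × (7.97 - 5.7) = -5.675%, loss ≈ 3362 × 5.675/100 ≈ 191.
Year 1991: gap = -2.5 × (9.96 - 5.7) = -10.65%, loss ≈ 3362 × 10.65/100 ≈ 358.
Total lost output = 102 + 88 + 191 + 358 = 739 billion.

$739 billion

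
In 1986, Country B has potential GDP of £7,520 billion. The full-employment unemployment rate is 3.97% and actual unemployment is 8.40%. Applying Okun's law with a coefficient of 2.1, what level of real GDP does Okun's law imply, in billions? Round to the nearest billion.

Unemployment gap = 8.4 - 3.97 = 4.43 points, so the output gap is -2.1 × 4.43 = -9.303%.
Actual GDP = 7520 × (1 - 9.303/100) = 7520 × 0.90697 ≈ 6820 billion.

£6,820 billion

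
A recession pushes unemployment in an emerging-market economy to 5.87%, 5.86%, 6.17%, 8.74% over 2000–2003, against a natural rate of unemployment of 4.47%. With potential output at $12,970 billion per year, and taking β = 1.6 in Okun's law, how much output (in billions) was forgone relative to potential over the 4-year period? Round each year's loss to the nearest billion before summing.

$1,818 billion

Year 2000: gap = -1.6 × (5.87 - 4.47) = -2.24%, loss ≈ 12970 × 2.24/100 ≈ 291.
Year 2001: gap = -1.6 × (5.86 - 4.47) = -2.224%, loss ≈ 12970 × 2.224/100 ≈ 288.
Year 2002: gap = -1.6 × (6.17 - 4.47) = -2.72%, loss ≈ 12970 × 2.72/100 ≈ 353.
Year 2003: gap = -1.6 × (8.74 - 4.47) = -6.832%, loss ≈ 12970 × 6.832/100 ≈ 886.
Total lost output = 291 + 288 + 353 + 886 = 1818 billion.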